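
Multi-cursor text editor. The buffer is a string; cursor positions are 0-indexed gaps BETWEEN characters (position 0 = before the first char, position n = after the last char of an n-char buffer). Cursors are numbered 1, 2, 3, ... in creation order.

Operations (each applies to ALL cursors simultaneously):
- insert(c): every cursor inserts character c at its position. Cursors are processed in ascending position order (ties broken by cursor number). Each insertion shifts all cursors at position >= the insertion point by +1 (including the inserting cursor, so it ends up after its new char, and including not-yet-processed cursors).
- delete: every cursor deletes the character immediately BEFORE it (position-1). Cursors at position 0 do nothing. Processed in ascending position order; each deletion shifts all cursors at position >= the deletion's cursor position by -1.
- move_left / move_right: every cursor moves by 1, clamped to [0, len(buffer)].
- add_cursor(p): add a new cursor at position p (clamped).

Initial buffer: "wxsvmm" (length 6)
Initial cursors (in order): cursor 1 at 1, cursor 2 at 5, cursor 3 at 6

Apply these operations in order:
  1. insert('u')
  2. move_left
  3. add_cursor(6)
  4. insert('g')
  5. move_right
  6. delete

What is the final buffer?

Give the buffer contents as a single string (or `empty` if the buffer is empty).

After op 1 (insert('u')): buffer="wuxsvmumu" (len 9), cursors c1@2 c2@7 c3@9, authorship .1....2.3
After op 2 (move_left): buffer="wuxsvmumu" (len 9), cursors c1@1 c2@6 c3@8, authorship .1....2.3
After op 3 (add_cursor(6)): buffer="wuxsvmumu" (len 9), cursors c1@1 c2@6 c4@6 c3@8, authorship .1....2.3
After op 4 (insert('g')): buffer="wguxsvmggumgu" (len 13), cursors c1@2 c2@9 c4@9 c3@12, authorship .11....242.33
After op 5 (move_right): buffer="wguxsvmggumgu" (len 13), cursors c1@3 c2@10 c4@10 c3@13, authorship .11....242.33
After op 6 (delete): buffer="wgxsvmgmg" (len 9), cursors c1@2 c2@7 c4@7 c3@9, authorship .1....2.3

Answer: wgxsvmgmg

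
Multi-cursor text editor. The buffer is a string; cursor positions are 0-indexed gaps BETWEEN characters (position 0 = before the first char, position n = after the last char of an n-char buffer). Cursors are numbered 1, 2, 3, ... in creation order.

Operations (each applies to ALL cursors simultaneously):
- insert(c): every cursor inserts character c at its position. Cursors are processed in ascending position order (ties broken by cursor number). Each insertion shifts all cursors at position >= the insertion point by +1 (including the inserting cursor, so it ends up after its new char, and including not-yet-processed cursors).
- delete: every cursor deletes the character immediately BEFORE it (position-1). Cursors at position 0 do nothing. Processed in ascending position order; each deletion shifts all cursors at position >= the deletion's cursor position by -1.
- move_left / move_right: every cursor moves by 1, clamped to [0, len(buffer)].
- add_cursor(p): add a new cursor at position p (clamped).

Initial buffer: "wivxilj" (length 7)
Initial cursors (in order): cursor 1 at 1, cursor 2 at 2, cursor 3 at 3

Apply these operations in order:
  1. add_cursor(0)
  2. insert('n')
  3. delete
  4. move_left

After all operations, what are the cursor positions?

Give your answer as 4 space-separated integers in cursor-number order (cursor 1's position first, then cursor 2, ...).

After op 1 (add_cursor(0)): buffer="wivxilj" (len 7), cursors c4@0 c1@1 c2@2 c3@3, authorship .......
After op 2 (insert('n')): buffer="nwninvnxilj" (len 11), cursors c4@1 c1@3 c2@5 c3@7, authorship 4.1.2.3....
After op 3 (delete): buffer="wivxilj" (len 7), cursors c4@0 c1@1 c2@2 c3@3, authorship .......
After op 4 (move_left): buffer="wivxilj" (len 7), cursors c1@0 c4@0 c2@1 c3@2, authorship .......

Answer: 0 1 2 0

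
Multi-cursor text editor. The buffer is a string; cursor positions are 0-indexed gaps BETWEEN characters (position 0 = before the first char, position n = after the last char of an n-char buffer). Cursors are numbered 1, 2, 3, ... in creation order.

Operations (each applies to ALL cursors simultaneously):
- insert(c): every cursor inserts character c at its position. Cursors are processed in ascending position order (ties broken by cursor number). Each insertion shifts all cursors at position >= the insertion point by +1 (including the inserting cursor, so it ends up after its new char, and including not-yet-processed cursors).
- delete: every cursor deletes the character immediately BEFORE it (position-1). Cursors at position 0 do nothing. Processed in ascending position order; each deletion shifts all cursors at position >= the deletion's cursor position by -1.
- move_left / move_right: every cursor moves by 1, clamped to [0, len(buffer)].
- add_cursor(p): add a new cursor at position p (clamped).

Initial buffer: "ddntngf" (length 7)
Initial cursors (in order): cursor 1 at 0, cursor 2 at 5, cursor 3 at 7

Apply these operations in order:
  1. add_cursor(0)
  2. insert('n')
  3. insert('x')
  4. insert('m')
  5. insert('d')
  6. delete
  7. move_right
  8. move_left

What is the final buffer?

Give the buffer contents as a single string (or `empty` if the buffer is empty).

Answer: nnxxmmddntnnxmgfnxm

Derivation:
After op 1 (add_cursor(0)): buffer="ddntngf" (len 7), cursors c1@0 c4@0 c2@5 c3@7, authorship .......
After op 2 (insert('n')): buffer="nnddntnngfn" (len 11), cursors c1@2 c4@2 c2@8 c3@11, authorship 14.....2..3
After op 3 (insert('x')): buffer="nnxxddntnnxgfnx" (len 15), cursors c1@4 c4@4 c2@11 c3@15, authorship 1414.....22..33
After op 4 (insert('m')): buffer="nnxxmmddntnnxmgfnxm" (len 19), cursors c1@6 c4@6 c2@14 c3@19, authorship 141414.....222..333
After op 5 (insert('d')): buffer="nnxxmmddddntnnxmdgfnxmd" (len 23), cursors c1@8 c4@8 c2@17 c3@23, authorship 14141414.....2222..3333
After op 6 (delete): buffer="nnxxmmddntnnxmgfnxm" (len 19), cursors c1@6 c4@6 c2@14 c3@19, authorship 141414.....222..333
After op 7 (move_right): buffer="nnxxmmddntnnxmgfnxm" (len 19), cursors c1@7 c4@7 c2@15 c3@19, authorship 141414.....222..333
After op 8 (move_left): buffer="nnxxmmddntnnxmgfnxm" (len 19), cursors c1@6 c4@6 c2@14 c3@18, authorship 141414.....222..333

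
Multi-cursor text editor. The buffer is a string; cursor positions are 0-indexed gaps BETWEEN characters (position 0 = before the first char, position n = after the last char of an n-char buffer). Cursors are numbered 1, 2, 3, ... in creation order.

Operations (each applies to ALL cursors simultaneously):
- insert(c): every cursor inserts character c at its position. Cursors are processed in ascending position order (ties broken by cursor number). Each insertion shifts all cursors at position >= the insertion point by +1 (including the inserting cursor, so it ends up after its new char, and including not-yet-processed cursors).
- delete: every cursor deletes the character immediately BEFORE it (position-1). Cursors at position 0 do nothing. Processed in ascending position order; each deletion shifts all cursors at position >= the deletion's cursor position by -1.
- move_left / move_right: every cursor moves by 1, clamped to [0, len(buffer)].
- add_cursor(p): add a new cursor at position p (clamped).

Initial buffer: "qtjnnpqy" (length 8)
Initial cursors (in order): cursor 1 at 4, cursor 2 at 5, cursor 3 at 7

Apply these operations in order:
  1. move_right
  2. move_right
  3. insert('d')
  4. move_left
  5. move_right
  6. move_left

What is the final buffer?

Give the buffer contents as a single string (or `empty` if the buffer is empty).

Answer: qtjnnpdqdyd

Derivation:
After op 1 (move_right): buffer="qtjnnpqy" (len 8), cursors c1@5 c2@6 c3@8, authorship ........
After op 2 (move_right): buffer="qtjnnpqy" (len 8), cursors c1@6 c2@7 c3@8, authorship ........
After op 3 (insert('d')): buffer="qtjnnpdqdyd" (len 11), cursors c1@7 c2@9 c3@11, authorship ......1.2.3
After op 4 (move_left): buffer="qtjnnpdqdyd" (len 11), cursors c1@6 c2@8 c3@10, authorship ......1.2.3
After op 5 (move_right): buffer="qtjnnpdqdyd" (len 11), cursors c1@7 c2@9 c3@11, authorship ......1.2.3
After op 6 (move_left): buffer="qtjnnpdqdyd" (len 11), cursors c1@6 c2@8 c3@10, authorship ......1.2.3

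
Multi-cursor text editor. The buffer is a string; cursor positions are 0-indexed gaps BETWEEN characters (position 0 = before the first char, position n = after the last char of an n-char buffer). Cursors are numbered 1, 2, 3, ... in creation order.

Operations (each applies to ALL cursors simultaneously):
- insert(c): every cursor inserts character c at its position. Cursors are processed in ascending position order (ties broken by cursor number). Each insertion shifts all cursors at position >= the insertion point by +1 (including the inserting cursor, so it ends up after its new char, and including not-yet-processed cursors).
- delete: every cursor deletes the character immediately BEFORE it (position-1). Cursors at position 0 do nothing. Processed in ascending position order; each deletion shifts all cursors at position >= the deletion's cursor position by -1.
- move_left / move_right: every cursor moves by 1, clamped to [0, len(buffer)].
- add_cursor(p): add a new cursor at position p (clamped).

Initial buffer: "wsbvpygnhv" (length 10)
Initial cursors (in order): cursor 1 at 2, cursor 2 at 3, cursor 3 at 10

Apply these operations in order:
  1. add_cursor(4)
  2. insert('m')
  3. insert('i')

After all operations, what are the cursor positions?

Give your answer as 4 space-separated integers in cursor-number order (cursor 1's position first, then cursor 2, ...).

After op 1 (add_cursor(4)): buffer="wsbvpygnhv" (len 10), cursors c1@2 c2@3 c4@4 c3@10, authorship ..........
After op 2 (insert('m')): buffer="wsmbmvmpygnhvm" (len 14), cursors c1@3 c2@5 c4@7 c3@14, authorship ..1.2.4......3
After op 3 (insert('i')): buffer="wsmibmivmipygnhvmi" (len 18), cursors c1@4 c2@7 c4@10 c3@18, authorship ..11.22.44......33

Answer: 4 7 18 10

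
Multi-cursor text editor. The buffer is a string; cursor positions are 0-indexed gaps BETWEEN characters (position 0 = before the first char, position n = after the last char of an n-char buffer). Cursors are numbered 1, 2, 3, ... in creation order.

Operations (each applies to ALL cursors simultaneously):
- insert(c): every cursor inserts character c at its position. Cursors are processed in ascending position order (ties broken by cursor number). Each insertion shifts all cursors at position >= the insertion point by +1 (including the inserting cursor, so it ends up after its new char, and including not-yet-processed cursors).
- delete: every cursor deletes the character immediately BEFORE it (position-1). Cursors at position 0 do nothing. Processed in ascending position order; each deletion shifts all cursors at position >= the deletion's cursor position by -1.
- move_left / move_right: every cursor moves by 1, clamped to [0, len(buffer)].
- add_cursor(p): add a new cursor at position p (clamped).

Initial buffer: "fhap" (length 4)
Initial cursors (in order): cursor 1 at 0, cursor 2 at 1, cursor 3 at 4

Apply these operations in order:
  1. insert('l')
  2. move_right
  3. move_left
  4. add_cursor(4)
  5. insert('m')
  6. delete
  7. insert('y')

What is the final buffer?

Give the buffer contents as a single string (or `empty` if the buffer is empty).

Answer: lyflyhyapyl

Derivation:
After op 1 (insert('l')): buffer="lflhapl" (len 7), cursors c1@1 c2@3 c3@7, authorship 1.2...3
After op 2 (move_right): buffer="lflhapl" (len 7), cursors c1@2 c2@4 c3@7, authorship 1.2...3
After op 3 (move_left): buffer="lflhapl" (len 7), cursors c1@1 c2@3 c3@6, authorship 1.2...3
After op 4 (add_cursor(4)): buffer="lflhapl" (len 7), cursors c1@1 c2@3 c4@4 c3@6, authorship 1.2...3
After op 5 (insert('m')): buffer="lmflmhmapml" (len 11), cursors c1@2 c2@5 c4@7 c3@10, authorship 11.22.4..33
After op 6 (delete): buffer="lflhapl" (len 7), cursors c1@1 c2@3 c4@4 c3@6, authorship 1.2...3
After op 7 (insert('y')): buffer="lyflyhyapyl" (len 11), cursors c1@2 c2@5 c4@7 c3@10, authorship 11.22.4..33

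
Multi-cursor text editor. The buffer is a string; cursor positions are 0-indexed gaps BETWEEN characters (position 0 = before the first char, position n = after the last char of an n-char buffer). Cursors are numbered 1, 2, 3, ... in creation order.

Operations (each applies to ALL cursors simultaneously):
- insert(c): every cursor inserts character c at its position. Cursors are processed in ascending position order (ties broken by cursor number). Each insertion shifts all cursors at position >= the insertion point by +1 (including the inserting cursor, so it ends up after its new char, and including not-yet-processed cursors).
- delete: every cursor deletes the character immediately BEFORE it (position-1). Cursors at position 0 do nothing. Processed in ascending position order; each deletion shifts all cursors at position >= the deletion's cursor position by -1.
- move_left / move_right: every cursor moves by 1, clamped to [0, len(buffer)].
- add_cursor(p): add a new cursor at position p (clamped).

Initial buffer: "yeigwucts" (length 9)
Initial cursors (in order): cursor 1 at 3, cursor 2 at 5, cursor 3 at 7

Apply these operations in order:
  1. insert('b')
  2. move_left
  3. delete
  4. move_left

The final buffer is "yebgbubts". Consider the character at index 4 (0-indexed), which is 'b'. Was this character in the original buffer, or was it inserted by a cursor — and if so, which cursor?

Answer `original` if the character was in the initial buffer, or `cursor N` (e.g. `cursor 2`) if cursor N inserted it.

After op 1 (insert('b')): buffer="yeibgwbucbts" (len 12), cursors c1@4 c2@7 c3@10, authorship ...1..2..3..
After op 2 (move_left): buffer="yeibgwbucbts" (len 12), cursors c1@3 c2@6 c3@9, authorship ...1..2..3..
After op 3 (delete): buffer="yebgbubts" (len 9), cursors c1@2 c2@4 c3@6, authorship ..1.2.3..
After op 4 (move_left): buffer="yebgbubts" (len 9), cursors c1@1 c2@3 c3@5, authorship ..1.2.3..
Authorship (.=original, N=cursor N): . . 1 . 2 . 3 . .
Index 4: author = 2

Answer: cursor 2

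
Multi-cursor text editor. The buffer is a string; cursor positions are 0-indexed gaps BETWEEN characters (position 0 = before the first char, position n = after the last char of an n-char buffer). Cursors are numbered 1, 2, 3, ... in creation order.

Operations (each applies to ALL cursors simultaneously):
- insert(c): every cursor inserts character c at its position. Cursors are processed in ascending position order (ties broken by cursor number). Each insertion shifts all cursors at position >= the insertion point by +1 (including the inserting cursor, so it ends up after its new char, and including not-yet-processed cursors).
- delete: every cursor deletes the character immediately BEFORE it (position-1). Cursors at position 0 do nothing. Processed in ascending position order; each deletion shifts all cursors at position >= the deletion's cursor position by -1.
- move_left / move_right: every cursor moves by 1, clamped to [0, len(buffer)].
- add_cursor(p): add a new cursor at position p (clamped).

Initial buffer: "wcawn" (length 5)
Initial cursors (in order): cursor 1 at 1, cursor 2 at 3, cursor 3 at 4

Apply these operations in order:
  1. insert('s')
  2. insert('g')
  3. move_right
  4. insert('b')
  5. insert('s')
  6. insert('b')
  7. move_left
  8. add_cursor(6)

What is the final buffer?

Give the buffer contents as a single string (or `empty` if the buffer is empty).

After op 1 (insert('s')): buffer="wscaswsn" (len 8), cursors c1@2 c2@5 c3@7, authorship .1..2.3.
After op 2 (insert('g')): buffer="wsgcasgwsgn" (len 11), cursors c1@3 c2@7 c3@10, authorship .11..22.33.
After op 3 (move_right): buffer="wsgcasgwsgn" (len 11), cursors c1@4 c2@8 c3@11, authorship .11..22.33.
After op 4 (insert('b')): buffer="wsgcbasgwbsgnb" (len 14), cursors c1@5 c2@10 c3@14, authorship .11.1.22.233.3
After op 5 (insert('s')): buffer="wsgcbsasgwbssgnbs" (len 17), cursors c1@6 c2@12 c3@17, authorship .11.11.22.2233.33
After op 6 (insert('b')): buffer="wsgcbsbasgwbsbsgnbsb" (len 20), cursors c1@7 c2@14 c3@20, authorship .11.111.22.22233.333
After op 7 (move_left): buffer="wsgcbsbasgwbsbsgnbsb" (len 20), cursors c1@6 c2@13 c3@19, authorship .11.111.22.22233.333
After op 8 (add_cursor(6)): buffer="wsgcbsbasgwbsbsgnbsb" (len 20), cursors c1@6 c4@6 c2@13 c3@19, authorship .11.111.22.22233.333

Answer: wsgcbsbasgwbsbsgnbsb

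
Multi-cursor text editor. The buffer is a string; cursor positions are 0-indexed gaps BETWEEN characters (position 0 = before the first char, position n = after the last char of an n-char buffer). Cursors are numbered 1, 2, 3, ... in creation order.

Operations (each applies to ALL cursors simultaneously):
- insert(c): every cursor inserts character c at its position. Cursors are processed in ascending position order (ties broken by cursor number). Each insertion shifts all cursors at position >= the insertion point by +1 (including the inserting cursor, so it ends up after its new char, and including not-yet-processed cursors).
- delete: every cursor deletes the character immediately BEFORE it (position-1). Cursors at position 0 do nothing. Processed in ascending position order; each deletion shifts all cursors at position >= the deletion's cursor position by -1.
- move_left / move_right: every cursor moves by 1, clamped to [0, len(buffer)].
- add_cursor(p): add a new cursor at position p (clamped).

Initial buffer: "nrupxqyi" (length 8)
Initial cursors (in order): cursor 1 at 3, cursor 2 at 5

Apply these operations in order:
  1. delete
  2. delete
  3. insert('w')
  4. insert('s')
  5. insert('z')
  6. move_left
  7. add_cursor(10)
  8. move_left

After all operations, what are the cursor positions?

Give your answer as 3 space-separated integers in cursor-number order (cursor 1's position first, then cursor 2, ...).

After op 1 (delete): buffer="nrpqyi" (len 6), cursors c1@2 c2@3, authorship ......
After op 2 (delete): buffer="nqyi" (len 4), cursors c1@1 c2@1, authorship ....
After op 3 (insert('w')): buffer="nwwqyi" (len 6), cursors c1@3 c2@3, authorship .12...
After op 4 (insert('s')): buffer="nwwssqyi" (len 8), cursors c1@5 c2@5, authorship .1212...
After op 5 (insert('z')): buffer="nwwsszzqyi" (len 10), cursors c1@7 c2@7, authorship .121212...
After op 6 (move_left): buffer="nwwsszzqyi" (len 10), cursors c1@6 c2@6, authorship .121212...
After op 7 (add_cursor(10)): buffer="nwwsszzqyi" (len 10), cursors c1@6 c2@6 c3@10, authorship .121212...
After op 8 (move_left): buffer="nwwsszzqyi" (len 10), cursors c1@5 c2@5 c3@9, authorship .121212...

Answer: 5 5 9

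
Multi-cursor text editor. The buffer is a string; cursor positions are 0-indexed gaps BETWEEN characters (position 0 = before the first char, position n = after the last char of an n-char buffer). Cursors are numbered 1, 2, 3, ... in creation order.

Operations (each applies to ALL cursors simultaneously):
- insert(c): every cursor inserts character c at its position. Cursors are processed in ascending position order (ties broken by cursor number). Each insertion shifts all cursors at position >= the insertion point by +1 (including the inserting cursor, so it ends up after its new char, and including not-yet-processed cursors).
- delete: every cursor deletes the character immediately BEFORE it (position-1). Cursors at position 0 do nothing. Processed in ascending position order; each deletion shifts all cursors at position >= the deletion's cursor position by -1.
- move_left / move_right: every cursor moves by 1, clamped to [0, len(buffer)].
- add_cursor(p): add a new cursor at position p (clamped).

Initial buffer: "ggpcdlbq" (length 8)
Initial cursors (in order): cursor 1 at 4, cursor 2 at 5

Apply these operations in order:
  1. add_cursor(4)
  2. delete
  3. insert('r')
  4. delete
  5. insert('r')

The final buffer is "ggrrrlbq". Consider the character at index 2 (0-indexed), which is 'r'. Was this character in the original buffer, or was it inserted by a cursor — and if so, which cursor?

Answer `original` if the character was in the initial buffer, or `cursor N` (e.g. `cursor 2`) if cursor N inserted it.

Answer: cursor 1

Derivation:
After op 1 (add_cursor(4)): buffer="ggpcdlbq" (len 8), cursors c1@4 c3@4 c2@5, authorship ........
After op 2 (delete): buffer="gglbq" (len 5), cursors c1@2 c2@2 c3@2, authorship .....
After op 3 (insert('r')): buffer="ggrrrlbq" (len 8), cursors c1@5 c2@5 c3@5, authorship ..123...
After op 4 (delete): buffer="gglbq" (len 5), cursors c1@2 c2@2 c3@2, authorship .....
After op 5 (insert('r')): buffer="ggrrrlbq" (len 8), cursors c1@5 c2@5 c3@5, authorship ..123...
Authorship (.=original, N=cursor N): . . 1 2 3 . . .
Index 2: author = 1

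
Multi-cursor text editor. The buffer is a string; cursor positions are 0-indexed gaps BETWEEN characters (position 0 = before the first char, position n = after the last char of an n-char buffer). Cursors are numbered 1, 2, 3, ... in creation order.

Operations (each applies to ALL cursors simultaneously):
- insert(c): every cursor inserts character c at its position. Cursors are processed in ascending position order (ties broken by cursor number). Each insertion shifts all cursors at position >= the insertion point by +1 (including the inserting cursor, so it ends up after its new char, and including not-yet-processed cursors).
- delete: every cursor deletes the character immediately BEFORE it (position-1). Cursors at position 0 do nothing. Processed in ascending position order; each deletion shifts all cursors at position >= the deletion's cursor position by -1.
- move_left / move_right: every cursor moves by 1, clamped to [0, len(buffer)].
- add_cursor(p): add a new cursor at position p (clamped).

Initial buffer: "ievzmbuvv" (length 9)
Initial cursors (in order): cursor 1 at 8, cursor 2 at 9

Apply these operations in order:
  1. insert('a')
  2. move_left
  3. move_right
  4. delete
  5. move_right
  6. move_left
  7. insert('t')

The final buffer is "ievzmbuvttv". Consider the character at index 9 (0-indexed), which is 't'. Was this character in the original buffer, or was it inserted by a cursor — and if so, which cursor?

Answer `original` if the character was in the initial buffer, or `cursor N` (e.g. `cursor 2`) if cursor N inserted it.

Answer: cursor 2

Derivation:
After op 1 (insert('a')): buffer="ievzmbuvava" (len 11), cursors c1@9 c2@11, authorship ........1.2
After op 2 (move_left): buffer="ievzmbuvava" (len 11), cursors c1@8 c2@10, authorship ........1.2
After op 3 (move_right): buffer="ievzmbuvava" (len 11), cursors c1@9 c2@11, authorship ........1.2
After op 4 (delete): buffer="ievzmbuvv" (len 9), cursors c1@8 c2@9, authorship .........
After op 5 (move_right): buffer="ievzmbuvv" (len 9), cursors c1@9 c2@9, authorship .........
After op 6 (move_left): buffer="ievzmbuvv" (len 9), cursors c1@8 c2@8, authorship .........
After op 7 (insert('t')): buffer="ievzmbuvttv" (len 11), cursors c1@10 c2@10, authorship ........12.
Authorship (.=original, N=cursor N): . . . . . . . . 1 2 .
Index 9: author = 2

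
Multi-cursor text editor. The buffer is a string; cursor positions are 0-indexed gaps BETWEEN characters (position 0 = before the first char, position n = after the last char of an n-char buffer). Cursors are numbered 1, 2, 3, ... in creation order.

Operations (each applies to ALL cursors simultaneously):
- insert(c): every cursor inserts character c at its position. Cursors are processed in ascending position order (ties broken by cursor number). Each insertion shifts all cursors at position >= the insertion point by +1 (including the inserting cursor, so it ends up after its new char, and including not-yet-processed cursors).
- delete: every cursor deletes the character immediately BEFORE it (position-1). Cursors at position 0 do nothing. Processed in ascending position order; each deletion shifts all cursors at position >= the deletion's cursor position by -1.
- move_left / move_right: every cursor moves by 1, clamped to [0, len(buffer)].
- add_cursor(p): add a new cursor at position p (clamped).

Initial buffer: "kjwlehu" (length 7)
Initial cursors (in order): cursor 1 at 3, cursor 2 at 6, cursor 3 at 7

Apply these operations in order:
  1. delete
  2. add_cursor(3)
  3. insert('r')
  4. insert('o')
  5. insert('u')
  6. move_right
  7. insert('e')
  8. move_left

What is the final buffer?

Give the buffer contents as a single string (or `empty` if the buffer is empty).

After op 1 (delete): buffer="kjle" (len 4), cursors c1@2 c2@4 c3@4, authorship ....
After op 2 (add_cursor(3)): buffer="kjle" (len 4), cursors c1@2 c4@3 c2@4 c3@4, authorship ....
After op 3 (insert('r')): buffer="kjrlrerr" (len 8), cursors c1@3 c4@5 c2@8 c3@8, authorship ..1.4.23
After op 4 (insert('o')): buffer="kjrolroerroo" (len 12), cursors c1@4 c4@7 c2@12 c3@12, authorship ..11.44.2323
After op 5 (insert('u')): buffer="kjroulrouerroouu" (len 16), cursors c1@5 c4@9 c2@16 c3@16, authorship ..111.444.232323
After op 6 (move_right): buffer="kjroulrouerroouu" (len 16), cursors c1@6 c4@10 c2@16 c3@16, authorship ..111.444.232323
After op 7 (insert('e')): buffer="kjrouleroueerroouuee" (len 20), cursors c1@7 c4@12 c2@20 c3@20, authorship ..111.1444.423232323
After op 8 (move_left): buffer="kjrouleroueerroouuee" (len 20), cursors c1@6 c4@11 c2@19 c3@19, authorship ..111.1444.423232323

Answer: kjrouleroueerroouuee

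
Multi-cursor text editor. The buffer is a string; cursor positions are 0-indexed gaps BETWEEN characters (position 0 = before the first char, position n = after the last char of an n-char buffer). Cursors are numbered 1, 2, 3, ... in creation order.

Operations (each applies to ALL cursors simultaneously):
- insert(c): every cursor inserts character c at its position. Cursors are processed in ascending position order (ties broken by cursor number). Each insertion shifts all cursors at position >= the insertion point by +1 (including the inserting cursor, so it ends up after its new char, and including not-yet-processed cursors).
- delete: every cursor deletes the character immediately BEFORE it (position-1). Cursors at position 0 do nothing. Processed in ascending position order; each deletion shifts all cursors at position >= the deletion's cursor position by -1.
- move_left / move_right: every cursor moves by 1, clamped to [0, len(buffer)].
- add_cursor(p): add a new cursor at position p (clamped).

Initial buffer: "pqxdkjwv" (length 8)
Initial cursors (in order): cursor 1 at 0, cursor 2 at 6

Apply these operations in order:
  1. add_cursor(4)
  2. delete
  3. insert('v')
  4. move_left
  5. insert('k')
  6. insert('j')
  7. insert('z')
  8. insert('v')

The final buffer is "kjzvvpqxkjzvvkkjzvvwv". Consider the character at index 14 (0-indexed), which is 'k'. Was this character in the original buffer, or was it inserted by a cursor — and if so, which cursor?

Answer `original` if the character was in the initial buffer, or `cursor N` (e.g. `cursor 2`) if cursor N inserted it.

After op 1 (add_cursor(4)): buffer="pqxdkjwv" (len 8), cursors c1@0 c3@4 c2@6, authorship ........
After op 2 (delete): buffer="pqxkwv" (len 6), cursors c1@0 c3@3 c2@4, authorship ......
After op 3 (insert('v')): buffer="vpqxvkvwv" (len 9), cursors c1@1 c3@5 c2@7, authorship 1...3.2..
After op 4 (move_left): buffer="vpqxvkvwv" (len 9), cursors c1@0 c3@4 c2@6, authorship 1...3.2..
After op 5 (insert('k')): buffer="kvpqxkvkkvwv" (len 12), cursors c1@1 c3@6 c2@9, authorship 11...33.22..
After op 6 (insert('j')): buffer="kjvpqxkjvkkjvwv" (len 15), cursors c1@2 c3@8 c2@12, authorship 111...333.222..
After op 7 (insert('z')): buffer="kjzvpqxkjzvkkjzvwv" (len 18), cursors c1@3 c3@10 c2@15, authorship 1111...3333.2222..
After op 8 (insert('v')): buffer="kjzvvpqxkjzvvkkjzvvwv" (len 21), cursors c1@4 c3@12 c2@18, authorship 11111...33333.22222..
Authorship (.=original, N=cursor N): 1 1 1 1 1 . . . 3 3 3 3 3 . 2 2 2 2 2 . .
Index 14: author = 2

Answer: cursor 2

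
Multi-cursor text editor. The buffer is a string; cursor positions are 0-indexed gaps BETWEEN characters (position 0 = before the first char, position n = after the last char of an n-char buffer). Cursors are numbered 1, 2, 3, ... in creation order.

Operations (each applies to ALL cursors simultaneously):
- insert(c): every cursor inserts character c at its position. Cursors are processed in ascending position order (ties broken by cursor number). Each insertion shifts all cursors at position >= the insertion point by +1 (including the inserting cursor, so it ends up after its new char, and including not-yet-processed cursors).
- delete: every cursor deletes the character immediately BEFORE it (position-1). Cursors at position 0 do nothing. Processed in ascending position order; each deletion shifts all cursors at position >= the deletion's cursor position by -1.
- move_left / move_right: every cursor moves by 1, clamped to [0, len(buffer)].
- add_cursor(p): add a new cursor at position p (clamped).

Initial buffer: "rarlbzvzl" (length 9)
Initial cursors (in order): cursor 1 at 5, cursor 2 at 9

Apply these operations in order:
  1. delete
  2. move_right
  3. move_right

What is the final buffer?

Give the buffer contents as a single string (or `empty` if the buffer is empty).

Answer: rarlzvz

Derivation:
After op 1 (delete): buffer="rarlzvz" (len 7), cursors c1@4 c2@7, authorship .......
After op 2 (move_right): buffer="rarlzvz" (len 7), cursors c1@5 c2@7, authorship .......
After op 3 (move_right): buffer="rarlzvz" (len 7), cursors c1@6 c2@7, authorship .......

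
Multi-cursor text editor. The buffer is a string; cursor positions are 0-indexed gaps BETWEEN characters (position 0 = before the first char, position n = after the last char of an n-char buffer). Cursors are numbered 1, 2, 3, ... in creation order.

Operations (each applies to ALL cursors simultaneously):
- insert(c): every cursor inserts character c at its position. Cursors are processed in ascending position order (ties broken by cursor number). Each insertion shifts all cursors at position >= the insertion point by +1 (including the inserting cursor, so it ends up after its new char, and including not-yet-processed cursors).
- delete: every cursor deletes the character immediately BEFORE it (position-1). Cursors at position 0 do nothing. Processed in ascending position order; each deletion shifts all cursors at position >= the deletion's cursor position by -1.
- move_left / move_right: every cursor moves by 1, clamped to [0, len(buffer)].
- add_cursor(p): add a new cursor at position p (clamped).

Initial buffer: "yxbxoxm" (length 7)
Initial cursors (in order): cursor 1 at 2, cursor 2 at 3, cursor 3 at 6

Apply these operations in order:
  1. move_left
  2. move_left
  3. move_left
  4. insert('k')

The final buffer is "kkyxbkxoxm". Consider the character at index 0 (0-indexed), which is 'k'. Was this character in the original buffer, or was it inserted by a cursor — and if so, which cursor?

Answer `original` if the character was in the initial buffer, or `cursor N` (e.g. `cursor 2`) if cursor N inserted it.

Answer: cursor 1

Derivation:
After op 1 (move_left): buffer="yxbxoxm" (len 7), cursors c1@1 c2@2 c3@5, authorship .......
After op 2 (move_left): buffer="yxbxoxm" (len 7), cursors c1@0 c2@1 c3@4, authorship .......
After op 3 (move_left): buffer="yxbxoxm" (len 7), cursors c1@0 c2@0 c3@3, authorship .......
After op 4 (insert('k')): buffer="kkyxbkxoxm" (len 10), cursors c1@2 c2@2 c3@6, authorship 12...3....
Authorship (.=original, N=cursor N): 1 2 . . . 3 . . . .
Index 0: author = 1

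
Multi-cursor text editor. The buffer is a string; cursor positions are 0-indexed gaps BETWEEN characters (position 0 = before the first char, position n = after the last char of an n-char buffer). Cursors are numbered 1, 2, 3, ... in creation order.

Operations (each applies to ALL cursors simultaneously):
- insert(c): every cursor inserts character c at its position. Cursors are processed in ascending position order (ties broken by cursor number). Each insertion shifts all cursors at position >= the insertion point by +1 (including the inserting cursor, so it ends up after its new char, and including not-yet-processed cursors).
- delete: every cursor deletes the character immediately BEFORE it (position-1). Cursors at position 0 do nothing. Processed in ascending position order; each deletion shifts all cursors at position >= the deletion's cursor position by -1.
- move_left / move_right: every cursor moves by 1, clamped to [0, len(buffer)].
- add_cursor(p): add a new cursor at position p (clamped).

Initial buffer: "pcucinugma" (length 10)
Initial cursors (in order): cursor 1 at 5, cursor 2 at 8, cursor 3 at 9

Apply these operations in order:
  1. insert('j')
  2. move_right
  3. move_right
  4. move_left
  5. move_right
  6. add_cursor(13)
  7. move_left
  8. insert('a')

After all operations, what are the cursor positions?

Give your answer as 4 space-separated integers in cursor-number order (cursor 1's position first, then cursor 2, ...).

After op 1 (insert('j')): buffer="pcucijnugjmja" (len 13), cursors c1@6 c2@10 c3@12, authorship .....1...2.3.
After op 2 (move_right): buffer="pcucijnugjmja" (len 13), cursors c1@7 c2@11 c3@13, authorship .....1...2.3.
After op 3 (move_right): buffer="pcucijnugjmja" (len 13), cursors c1@8 c2@12 c3@13, authorship .....1...2.3.
After op 4 (move_left): buffer="pcucijnugjmja" (len 13), cursors c1@7 c2@11 c3@12, authorship .....1...2.3.
After op 5 (move_right): buffer="pcucijnugjmja" (len 13), cursors c1@8 c2@12 c3@13, authorship .....1...2.3.
After op 6 (add_cursor(13)): buffer="pcucijnugjmja" (len 13), cursors c1@8 c2@12 c3@13 c4@13, authorship .....1...2.3.
After op 7 (move_left): buffer="pcucijnugjmja" (len 13), cursors c1@7 c2@11 c3@12 c4@12, authorship .....1...2.3.
After op 8 (insert('a')): buffer="pcucijnaugjmajaaa" (len 17), cursors c1@8 c2@13 c3@16 c4@16, authorship .....1.1..2.2334.

Answer: 8 13 16 16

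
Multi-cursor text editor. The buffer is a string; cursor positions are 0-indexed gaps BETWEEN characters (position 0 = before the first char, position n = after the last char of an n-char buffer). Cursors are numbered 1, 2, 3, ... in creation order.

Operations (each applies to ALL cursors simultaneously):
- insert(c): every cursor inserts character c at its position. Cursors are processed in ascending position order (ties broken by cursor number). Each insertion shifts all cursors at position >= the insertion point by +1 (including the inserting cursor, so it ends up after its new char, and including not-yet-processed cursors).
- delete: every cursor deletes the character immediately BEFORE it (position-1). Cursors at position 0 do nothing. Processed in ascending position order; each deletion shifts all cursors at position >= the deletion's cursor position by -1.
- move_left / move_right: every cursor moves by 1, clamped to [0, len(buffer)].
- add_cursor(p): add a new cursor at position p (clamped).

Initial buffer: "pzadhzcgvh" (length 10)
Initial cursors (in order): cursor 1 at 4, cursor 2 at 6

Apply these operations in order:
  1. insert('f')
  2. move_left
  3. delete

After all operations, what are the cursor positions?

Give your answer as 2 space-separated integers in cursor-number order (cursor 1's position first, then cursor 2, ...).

After op 1 (insert('f')): buffer="pzadfhzfcgvh" (len 12), cursors c1@5 c2@8, authorship ....1..2....
After op 2 (move_left): buffer="pzadfhzfcgvh" (len 12), cursors c1@4 c2@7, authorship ....1..2....
After op 3 (delete): buffer="pzafhfcgvh" (len 10), cursors c1@3 c2@5, authorship ...1.2....

Answer: 3 5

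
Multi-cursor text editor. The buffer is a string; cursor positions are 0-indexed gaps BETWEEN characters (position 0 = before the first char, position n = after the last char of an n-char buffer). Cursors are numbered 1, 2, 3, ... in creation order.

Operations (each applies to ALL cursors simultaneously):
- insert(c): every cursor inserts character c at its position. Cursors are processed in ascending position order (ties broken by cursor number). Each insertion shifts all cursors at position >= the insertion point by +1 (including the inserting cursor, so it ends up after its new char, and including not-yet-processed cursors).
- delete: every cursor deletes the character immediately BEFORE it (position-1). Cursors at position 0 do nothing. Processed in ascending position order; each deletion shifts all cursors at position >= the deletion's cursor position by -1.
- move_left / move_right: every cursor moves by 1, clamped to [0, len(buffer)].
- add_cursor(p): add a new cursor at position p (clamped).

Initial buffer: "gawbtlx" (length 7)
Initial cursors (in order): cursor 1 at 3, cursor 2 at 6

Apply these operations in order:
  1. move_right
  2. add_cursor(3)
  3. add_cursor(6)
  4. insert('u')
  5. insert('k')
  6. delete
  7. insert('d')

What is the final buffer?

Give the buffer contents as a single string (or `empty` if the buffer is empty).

Answer: gawudbudtludxud

Derivation:
After op 1 (move_right): buffer="gawbtlx" (len 7), cursors c1@4 c2@7, authorship .......
After op 2 (add_cursor(3)): buffer="gawbtlx" (len 7), cursors c3@3 c1@4 c2@7, authorship .......
After op 3 (add_cursor(6)): buffer="gawbtlx" (len 7), cursors c3@3 c1@4 c4@6 c2@7, authorship .......
After op 4 (insert('u')): buffer="gawubutluxu" (len 11), cursors c3@4 c1@6 c4@9 c2@11, authorship ...3.1..4.2
After op 5 (insert('k')): buffer="gawukbuktlukxuk" (len 15), cursors c3@5 c1@8 c4@12 c2@15, authorship ...33.11..44.22
After op 6 (delete): buffer="gawubutluxu" (len 11), cursors c3@4 c1@6 c4@9 c2@11, authorship ...3.1..4.2
After op 7 (insert('d')): buffer="gawudbudtludxud" (len 15), cursors c3@5 c1@8 c4@12 c2@15, authorship ...33.11..44.22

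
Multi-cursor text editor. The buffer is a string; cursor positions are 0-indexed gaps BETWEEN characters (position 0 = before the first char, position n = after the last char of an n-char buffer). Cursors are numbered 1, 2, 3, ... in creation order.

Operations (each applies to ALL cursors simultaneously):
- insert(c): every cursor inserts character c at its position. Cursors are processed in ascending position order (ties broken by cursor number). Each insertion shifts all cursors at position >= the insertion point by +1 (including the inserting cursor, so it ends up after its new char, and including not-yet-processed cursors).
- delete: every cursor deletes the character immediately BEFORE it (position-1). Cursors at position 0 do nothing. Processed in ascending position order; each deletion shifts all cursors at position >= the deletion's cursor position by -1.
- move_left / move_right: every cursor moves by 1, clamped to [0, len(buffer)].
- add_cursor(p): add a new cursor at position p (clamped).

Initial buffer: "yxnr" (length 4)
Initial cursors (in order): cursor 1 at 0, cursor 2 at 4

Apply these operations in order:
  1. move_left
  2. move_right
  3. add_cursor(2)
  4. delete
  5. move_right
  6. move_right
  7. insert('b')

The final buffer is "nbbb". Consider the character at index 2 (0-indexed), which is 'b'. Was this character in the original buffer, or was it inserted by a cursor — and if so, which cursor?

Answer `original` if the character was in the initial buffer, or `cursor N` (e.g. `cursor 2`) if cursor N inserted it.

Answer: cursor 2

Derivation:
After op 1 (move_left): buffer="yxnr" (len 4), cursors c1@0 c2@3, authorship ....
After op 2 (move_right): buffer="yxnr" (len 4), cursors c1@1 c2@4, authorship ....
After op 3 (add_cursor(2)): buffer="yxnr" (len 4), cursors c1@1 c3@2 c2@4, authorship ....
After op 4 (delete): buffer="n" (len 1), cursors c1@0 c3@0 c2@1, authorship .
After op 5 (move_right): buffer="n" (len 1), cursors c1@1 c2@1 c3@1, authorship .
After op 6 (move_right): buffer="n" (len 1), cursors c1@1 c2@1 c3@1, authorship .
After op 7 (insert('b')): buffer="nbbb" (len 4), cursors c1@4 c2@4 c3@4, authorship .123
Authorship (.=original, N=cursor N): . 1 2 3
Index 2: author = 2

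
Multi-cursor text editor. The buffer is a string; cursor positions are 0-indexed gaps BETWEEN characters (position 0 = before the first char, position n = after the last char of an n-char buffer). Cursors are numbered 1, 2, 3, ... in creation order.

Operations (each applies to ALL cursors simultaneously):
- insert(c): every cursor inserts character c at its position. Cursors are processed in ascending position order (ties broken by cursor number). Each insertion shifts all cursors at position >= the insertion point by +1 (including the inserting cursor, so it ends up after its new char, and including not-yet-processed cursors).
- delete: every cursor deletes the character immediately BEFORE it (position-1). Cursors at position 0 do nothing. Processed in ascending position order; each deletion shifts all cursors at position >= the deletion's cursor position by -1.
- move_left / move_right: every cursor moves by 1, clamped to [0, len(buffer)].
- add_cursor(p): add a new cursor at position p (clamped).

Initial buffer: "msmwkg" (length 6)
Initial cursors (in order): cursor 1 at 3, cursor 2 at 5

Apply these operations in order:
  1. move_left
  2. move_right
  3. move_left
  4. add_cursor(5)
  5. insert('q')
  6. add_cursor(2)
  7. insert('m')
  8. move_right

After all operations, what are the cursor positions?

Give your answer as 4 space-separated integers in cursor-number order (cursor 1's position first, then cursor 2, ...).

After op 1 (move_left): buffer="msmwkg" (len 6), cursors c1@2 c2@4, authorship ......
After op 2 (move_right): buffer="msmwkg" (len 6), cursors c1@3 c2@5, authorship ......
After op 3 (move_left): buffer="msmwkg" (len 6), cursors c1@2 c2@4, authorship ......
After op 4 (add_cursor(5)): buffer="msmwkg" (len 6), cursors c1@2 c2@4 c3@5, authorship ......
After op 5 (insert('q')): buffer="msqmwqkqg" (len 9), cursors c1@3 c2@6 c3@8, authorship ..1..2.3.
After op 6 (add_cursor(2)): buffer="msqmwqkqg" (len 9), cursors c4@2 c1@3 c2@6 c3@8, authorship ..1..2.3.
After op 7 (insert('m')): buffer="msmqmmwqmkqmg" (len 13), cursors c4@3 c1@5 c2@9 c3@12, authorship ..411..22.33.
After op 8 (move_right): buffer="msmqmmwqmkqmg" (len 13), cursors c4@4 c1@6 c2@10 c3@13, authorship ..411..22.33.

Answer: 6 10 13 4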